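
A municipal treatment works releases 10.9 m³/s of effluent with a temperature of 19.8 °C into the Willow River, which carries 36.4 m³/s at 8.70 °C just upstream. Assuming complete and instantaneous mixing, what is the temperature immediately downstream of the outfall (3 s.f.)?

11.3 °C

Flow-weighted mixing: C = (Q_r C_r + Q_w C_w)/(Q_r + Q_w)
= (36.4×8.70 + 10.9×19.8)/(36.4 + 10.9) = 532.5/47.30 = 11.26 °C.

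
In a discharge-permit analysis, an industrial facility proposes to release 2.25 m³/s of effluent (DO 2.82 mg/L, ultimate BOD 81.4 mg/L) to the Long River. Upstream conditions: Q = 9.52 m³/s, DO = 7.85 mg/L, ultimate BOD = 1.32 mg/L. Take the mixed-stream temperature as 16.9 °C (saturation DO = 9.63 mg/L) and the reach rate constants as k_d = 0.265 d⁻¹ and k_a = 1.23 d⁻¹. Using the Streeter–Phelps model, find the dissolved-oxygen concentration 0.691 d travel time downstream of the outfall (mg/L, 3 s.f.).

Mixed DO = (9.52×7.85 + 2.25×2.82)/(9.52+2.25) = 81.08/11.77 = 6.888 mg/L.
Mixed L₀ = (9.52×1.32 + 2.25×81.4)/(11.77) = 195.7/11.77 = 16.63 mg/L.
Initial deficit D₀ = C_s − DO₀ = 9.63 − 6.888 = 2.742 mg/L.
D(0.691) = [0.265×16.63/(1.23−0.265)](e^(−0.265×0.691) − e^(−1.23×0.691)) + 2.742 e^(−1.23×0.691)
= 4.566 × (0.8327 − 0.4274) + 2.742 × 0.4274 = 3.022 mg/L.
DO = 9.63 − 3.022 = 6.608 mg/L.

DO ≈ 6.61 mg/L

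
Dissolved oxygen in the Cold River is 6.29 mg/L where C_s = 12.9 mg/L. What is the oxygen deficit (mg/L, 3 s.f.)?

D ≈ 6.61 mg/L

D = C_s − C = 12.9 − 6.29 = 6.61 mg/L.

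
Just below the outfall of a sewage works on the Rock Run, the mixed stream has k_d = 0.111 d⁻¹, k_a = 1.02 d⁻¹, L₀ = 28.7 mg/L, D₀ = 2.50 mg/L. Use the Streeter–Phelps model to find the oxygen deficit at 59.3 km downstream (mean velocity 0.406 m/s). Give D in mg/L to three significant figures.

Travel time t = x/v = 59.3 km / (0.406 m/s) = 59300 m / 0.406 m/s = 146100 s = 1.690 d.
k_d L₀/(k_a−k_d) = 0.111×28.7/(1.02−0.111) = 3.186/0.9090 = 3.505 mg/L.
e^(−k_d t) = e^(−0.111×1.690) = 0.8289; e^(−k_a t) = e^(−1.02×1.690) = 0.1783.
D = 3.505 × (0.8289 − 0.1783) + 2.50 × 0.1783 = 2.280 + 0.4457 = 2.726 mg/L.

D ≈ 2.73 mg/L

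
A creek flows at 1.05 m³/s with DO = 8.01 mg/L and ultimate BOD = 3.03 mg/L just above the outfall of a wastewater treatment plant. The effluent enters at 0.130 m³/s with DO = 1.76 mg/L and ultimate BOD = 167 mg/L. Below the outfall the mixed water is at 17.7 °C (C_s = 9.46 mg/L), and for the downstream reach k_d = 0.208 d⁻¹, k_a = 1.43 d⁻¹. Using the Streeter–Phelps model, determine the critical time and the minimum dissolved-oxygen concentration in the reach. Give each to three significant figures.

Mixed DO = (1.05×8.01 + 0.130×1.76)/(1.05+0.130) = 8.639/1.180 = 7.321 mg/L.
Mixed L₀ = (1.05×3.03 + 0.130×167)/(1.180) = 24.89/1.180 = 21.09 mg/L.
Initial deficit D₀ = C_s − DO₀ = 9.46 − 7.321 = 2.139 mg/L.
t_c = (1/1.222) ln[(1.43/0.208)(1 − 2.139×1.222/(0.208×21.09))] = 0.8183 × ln(2.780) = 0.8368 d.
D_c = (0.208/1.43) × 21.09 × e^(−0.208×0.8368) = 0.1455 × 21.09 × 0.8403 = 2.578 mg/L.
Minimum DO = 9.46 − 2.578 = 6.882 mg/L.

t_c ≈ 0.837 d; minimum DO ≈ 6.88 mg/L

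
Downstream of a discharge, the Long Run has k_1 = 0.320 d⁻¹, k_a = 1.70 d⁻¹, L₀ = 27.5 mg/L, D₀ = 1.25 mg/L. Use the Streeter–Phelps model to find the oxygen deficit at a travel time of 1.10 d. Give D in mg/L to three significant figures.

D ≈ 3.69 mg/L

k_1 L₀/(k_a−k_1) = 0.320×27.5/(1.70−0.320) = 8.800/1.380 = 6.377 mg/L.
e^(−k_1 t) = e^(−0.320×1.100) = 0.7033; e^(−k_a t) = e^(−1.70×1.100) = 0.1541.
D = 6.377 × (0.7033 − 0.1541) + 1.25 × 0.1541 = 3.502 + 0.1927 = 3.695 mg/L.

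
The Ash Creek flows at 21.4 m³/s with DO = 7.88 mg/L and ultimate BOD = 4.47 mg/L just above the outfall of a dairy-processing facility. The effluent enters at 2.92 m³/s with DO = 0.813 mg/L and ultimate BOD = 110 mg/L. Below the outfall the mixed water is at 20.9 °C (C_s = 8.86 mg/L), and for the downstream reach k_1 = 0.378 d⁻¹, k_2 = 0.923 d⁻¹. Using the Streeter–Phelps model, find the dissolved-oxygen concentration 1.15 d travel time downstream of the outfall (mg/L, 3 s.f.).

DO ≈ 4.64 mg/L

Mixed DO = (21.4×7.88 + 2.92×0.813)/(21.4+2.92) = 171.0/24.32 = 7.031 mg/L.
Mixed L₀ = (21.4×4.47 + 2.92×110)/(24.32) = 416.9/24.32 = 17.14 mg/L.
Initial deficit D₀ = C_s − DO₀ = 8.86 − 7.031 = 1.829 mg/L.
D(1.15) = [0.378×17.14/(0.923−0.378)](e^(−0.378×1.15) − e^(−0.923×1.15)) + 1.829 e^(−0.923×1.15)
= 11.89 × (0.6475 − 0.3460) + 1.829 × 0.3460 = 4.217 mg/L.
DO = 8.86 − 4.217 = 4.643 mg/L.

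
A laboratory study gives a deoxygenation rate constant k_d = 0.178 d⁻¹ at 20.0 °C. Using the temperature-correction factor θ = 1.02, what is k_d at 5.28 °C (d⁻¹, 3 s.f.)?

k_d(T₂) = k_d(T₁) · θ^(T₂−T₁) = 0.178 × 1.02^(5.28−20.0)
= 0.178 × 1.02^-14.7 = 0.178 × 0.7471 = 0.1330 d⁻¹.

k_d ≈ 0.133 d⁻¹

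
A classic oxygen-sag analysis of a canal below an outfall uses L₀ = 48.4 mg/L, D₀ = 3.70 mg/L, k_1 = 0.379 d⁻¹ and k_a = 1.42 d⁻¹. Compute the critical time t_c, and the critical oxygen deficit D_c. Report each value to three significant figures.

With k_a/k_1 = 3.747 and 1 − D₀(k_a−k_1)/(k_1 L₀) = 0.7900,
t_c = ln(3.747 × 0.7900) / (1.42 − 0.379) = ln(2.960) / 1.041 = 1.085/1.041 = 1.042 d.
D_c = (k_1/k_a) L₀ e^(−k_1 t_c) = (0.379/1.42) × 48.4 × e^(−0.379×1.042) = 0.2669 × 48.4 × 0.6736 = 8.702 mg/L.

t_c ≈ 1.04 d; D_c ≈ 8.70 mg/L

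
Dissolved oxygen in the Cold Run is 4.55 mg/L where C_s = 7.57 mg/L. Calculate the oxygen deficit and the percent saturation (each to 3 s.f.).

D ≈ 3.02 mg/L; 60.1 % saturation

D = C_s − C = 7.57 − 4.55 = 3.02 mg/L.
% saturation = 4.55/7.57 × 100 = 60.1 %.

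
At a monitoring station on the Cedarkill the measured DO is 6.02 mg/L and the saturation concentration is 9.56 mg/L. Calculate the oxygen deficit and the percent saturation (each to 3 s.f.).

D = C_s − C = 9.56 − 6.02 = 3.54 mg/L.
% saturation = 6.02/9.56 × 100 = 63.0 %.

D ≈ 3.54 mg/L; 63.0 % saturation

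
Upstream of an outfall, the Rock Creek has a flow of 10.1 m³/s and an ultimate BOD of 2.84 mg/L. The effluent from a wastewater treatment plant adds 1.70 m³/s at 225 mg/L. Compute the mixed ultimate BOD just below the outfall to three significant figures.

34.8 mg/L

Flow-weighted mixing: C = (Q_r C_r + Q_w C_w)/(Q_r + Q_w)
= (10.1×2.84 + 1.70×225)/(10.1 + 1.70) = 411.2/11.80 = 34.85 mg/L.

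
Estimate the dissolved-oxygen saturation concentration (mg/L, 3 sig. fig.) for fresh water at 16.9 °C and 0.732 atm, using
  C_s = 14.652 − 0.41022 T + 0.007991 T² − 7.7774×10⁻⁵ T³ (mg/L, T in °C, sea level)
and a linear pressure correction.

At sea level: C_s = 14.652 − 0.41022×16.9 + 0.007991×16.9² − 7.7774×10⁻⁵×16.9³ = 9.626 mg/L.
Pressure correction: C_s' = 9.626 × 0.732 = 7.046 mg/L.

C_s ≈ 7.05 mg/L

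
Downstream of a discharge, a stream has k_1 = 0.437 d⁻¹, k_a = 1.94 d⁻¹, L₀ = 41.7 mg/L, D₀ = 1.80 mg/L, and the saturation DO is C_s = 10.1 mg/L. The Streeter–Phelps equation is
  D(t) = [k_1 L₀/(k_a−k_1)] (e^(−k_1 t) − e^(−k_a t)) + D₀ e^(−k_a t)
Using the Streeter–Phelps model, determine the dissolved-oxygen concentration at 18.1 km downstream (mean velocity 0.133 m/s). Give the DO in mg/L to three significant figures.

Travel time t = x/v = 18.1 km / (0.133 m/s) = 18100 m / 0.133 m/s = 136100 s = 1.575 d.
k_1 L₀/(k_a−k_1) = 0.437×41.7/(1.94−0.437) = 18.22/1.503 = 12.12 mg/L.
e^(−k_1 t) = e^(−0.437×1.575) = 0.5024; e^(−k_a t) = e^(−1.94×1.575) = 0.04709.
D = 12.12 × (0.5024 − 0.04709) + 1.80 × 0.04709 = 5.521 + 0.08476 = 5.605 mg/L.
DO = C_s − D = 10.1 − 5.605 = 4.495 mg/L.

DO ≈ 4.49 mg/L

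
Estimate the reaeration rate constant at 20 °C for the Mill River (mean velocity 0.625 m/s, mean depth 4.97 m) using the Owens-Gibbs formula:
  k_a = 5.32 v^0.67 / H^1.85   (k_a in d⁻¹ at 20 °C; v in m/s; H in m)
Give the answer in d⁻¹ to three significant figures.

k_a ≈ 0.200 d⁻¹

k_a = 5.32 × 0.625^0.67 / 4.97^1.85 = 5.32 × 0.7299 / 19.42 = 0.1999 d⁻¹.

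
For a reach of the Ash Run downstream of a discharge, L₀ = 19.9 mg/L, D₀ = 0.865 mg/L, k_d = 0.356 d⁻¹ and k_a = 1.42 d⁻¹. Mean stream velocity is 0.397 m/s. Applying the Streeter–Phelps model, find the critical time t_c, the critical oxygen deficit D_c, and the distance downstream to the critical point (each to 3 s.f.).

At the critical point dD/dt = 0, so k_d L₀ e^(−k_d t) = k_a D. Substituting D(t) from the Streeter–Phelps equation and solving for t gives
t_c = ln[(k_a/k_d)(1 − D₀(k_a−k_d)/(k_d L₀))] / (k_a−k_d).
Here k_a−k_d = 1.064 d⁻¹ and 1 − D₀(k_a−k_d)/(k_d L₀) = 1 − 0.865×1.064/(0.356×19.9) = 0.8701, so
t_c = ln(3.989 × 0.8701) / 1.064 = 1.244 / 1.064 = 1.169 d.
D_c = (k_d/k_a) L₀ e^(−k_d t_c) = (0.356/1.42) × 19.9 × e^(−0.356×1.169) = 0.2507 × 19.9 × 0.6595 = 3.290 mg/L.
x_c = v t_c = 0.397 m/s × 1.169 d × 86400 s/d = 40110 m ≈ 40.1 km.

t_c ≈ 1.17 d; D_c ≈ 3.29 mg/L; x_c ≈ 40.1 km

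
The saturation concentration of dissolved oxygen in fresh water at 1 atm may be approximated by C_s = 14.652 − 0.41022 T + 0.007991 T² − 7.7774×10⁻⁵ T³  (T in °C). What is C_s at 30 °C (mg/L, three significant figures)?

C_s = 14.652 − 0.41022×30 + 0.007991×30² − 7.7774×10⁻⁵×30³ = 7.437 mg/L.

C_s ≈ 7.44 mg/L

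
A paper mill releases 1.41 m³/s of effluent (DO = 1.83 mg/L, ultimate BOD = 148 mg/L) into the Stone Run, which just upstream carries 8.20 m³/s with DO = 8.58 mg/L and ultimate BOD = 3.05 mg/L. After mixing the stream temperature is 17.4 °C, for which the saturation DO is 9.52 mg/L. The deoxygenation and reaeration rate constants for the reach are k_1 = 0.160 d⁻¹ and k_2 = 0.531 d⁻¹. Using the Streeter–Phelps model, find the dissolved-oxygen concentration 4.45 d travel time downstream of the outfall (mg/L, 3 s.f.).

Mixed DO = (8.20×8.58 + 1.41×1.83)/(8.20+1.41) = 72.94/9.610 = 7.590 mg/L.
Mixed L₀ = (8.20×3.05 + 1.41×148)/(9.610) = 233.7/9.610 = 24.32 mg/L.
Initial deficit D₀ = C_s − DO₀ = 9.52 − 7.590 = 1.930 mg/L.
D(4.45) = [0.160×24.32/(0.531−0.160)](e^(−0.160×4.45) − e^(−0.531×4.45)) + 1.930 e^(−0.531×4.45)
= 10.49 × (0.4907 − 0.09414) + 1.930 × 0.09414 = 4.340 mg/L.
DO = 9.52 − 4.340 = 5.180 mg/L.

DO ≈ 5.18 mg/L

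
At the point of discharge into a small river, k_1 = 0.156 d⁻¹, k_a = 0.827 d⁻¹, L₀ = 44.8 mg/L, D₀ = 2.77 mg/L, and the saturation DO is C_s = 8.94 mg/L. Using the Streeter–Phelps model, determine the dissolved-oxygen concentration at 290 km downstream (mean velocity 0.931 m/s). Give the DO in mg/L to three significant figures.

Travel time t = x/v = 290 km / (0.931 m/s) = 290000 m / 0.931 m/s = 311500 s = 3.605 d.
k_1 L₀/(k_a−k_1) = 0.156×44.8/(0.827−0.156) = 6.989/0.6710 = 10.42 mg/L.
e^(−k_1 t) = e^(−0.156×3.605) = 0.5698; e^(−k_a t) = e^(−0.827×3.605) = 0.05071.
D = 10.42 × (0.5698 − 0.05071) + 2.77 × 0.05071 = 5.407 + 0.1405 = 5.547 mg/L.
DO = C_s − D = 8.94 − 5.547 = 3.393 mg/L.

DO ≈ 3.39 mg/L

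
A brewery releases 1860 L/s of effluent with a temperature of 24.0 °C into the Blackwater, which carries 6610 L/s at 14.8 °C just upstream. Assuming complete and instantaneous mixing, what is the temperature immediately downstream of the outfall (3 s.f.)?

16.8 °C

Flow-weighted mixing: C = (Q_r C_r + Q_w C_w)/(Q_r + Q_w)
= (6610×14.8 + 1860×24.0)/(6610 + 1860) = 142500/8470 = 16.82 °C.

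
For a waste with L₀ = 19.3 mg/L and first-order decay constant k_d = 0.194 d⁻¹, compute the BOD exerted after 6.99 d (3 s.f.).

y ≈ 14.3 mg/L

y_t = L₀(1 − e^(−k_d t)) = 19.3 × (1 − e^(−0.194×6.99))
= 19.3 × (1 − 0.2577) = 19.3 × 0.7423 = 14.33 mg/L.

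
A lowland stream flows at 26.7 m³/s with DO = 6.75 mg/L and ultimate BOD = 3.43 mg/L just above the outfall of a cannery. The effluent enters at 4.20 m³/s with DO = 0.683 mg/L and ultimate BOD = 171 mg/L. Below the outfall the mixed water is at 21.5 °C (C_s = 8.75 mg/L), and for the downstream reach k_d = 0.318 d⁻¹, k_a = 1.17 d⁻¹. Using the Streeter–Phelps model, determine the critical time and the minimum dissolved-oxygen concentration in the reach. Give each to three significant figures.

t_c ≈ 1.13 d; minimum DO ≈ 3.78 mg/L

Mixed DO = (26.7×6.75 + 4.20×0.683)/(26.7+4.20) = 183.1/30.90 = 5.925 mg/L.
Mixed L₀ = (26.7×3.43 + 4.20×171)/(30.90) = 809.8/30.90 = 26.21 mg/L.
Initial deficit D₀ = C_s − DO₀ = 8.75 − 5.925 = 2.825 mg/L.
t_c = (1/0.8520) ln[(1.17/0.318)(1 − 2.825×0.8520/(0.318×26.21))] = 1.174 × ln(2.617) = 1.129 d.
D_c = (0.318/1.17) × 26.21 × e^(−0.318×1.129) = 0.2718 × 26.21 × 0.6984 = 4.974 mg/L.
Minimum DO = 8.75 − 4.974 = 3.776 mg/L.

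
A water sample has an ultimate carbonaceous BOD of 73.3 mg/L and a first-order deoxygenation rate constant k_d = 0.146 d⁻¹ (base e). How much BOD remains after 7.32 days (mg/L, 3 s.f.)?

L_t = L₀ e^(−k_d t) = 73.3 × e^(−0.146×7.32) = 73.3 × 0.3434 = 25.17 mg/L.

L ≈ 25.2 mg/L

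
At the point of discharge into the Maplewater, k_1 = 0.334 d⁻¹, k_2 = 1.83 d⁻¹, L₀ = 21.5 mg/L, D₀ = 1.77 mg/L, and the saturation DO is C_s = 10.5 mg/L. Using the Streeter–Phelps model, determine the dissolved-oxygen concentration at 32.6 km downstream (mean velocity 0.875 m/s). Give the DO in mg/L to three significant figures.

Travel time t = x/v = 32.6 km / (0.875 m/s) = 32600 m / 0.875 m/s = 37260 s = 0.4312 d.
k_1 L₀/(k_2−k_1) = 0.334×21.5/(1.83−0.334) = 7.181/1.496 = 4.800 mg/L.
e^(−k_1 t) = e^(−0.334×0.4312) = 0.8659; e^(−k_2 t) = e^(−1.83×0.4312) = 0.4542.
D = 4.800 × (0.8659 − 0.4542) + 1.77 × 0.4542 = 1.976 + 0.8040 = 2.780 mg/L.
DO = C_s − D = 10.5 − 2.780 = 7.720 mg/L.

DO ≈ 7.72 mg/L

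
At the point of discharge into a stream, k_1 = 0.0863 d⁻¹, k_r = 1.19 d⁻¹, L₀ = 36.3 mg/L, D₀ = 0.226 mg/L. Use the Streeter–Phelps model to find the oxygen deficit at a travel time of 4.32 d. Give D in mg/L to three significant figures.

k_1 L₀/(k_r−k_1) = 0.0863×36.3/(1.19−0.0863) = 3.133/1.104 = 2.838 mg/L.
e^(−k_1 t) = e^(−0.0863×4.320) = 0.6888; e^(−k_r t) = e^(−1.19×4.320) = 0.005853.
D = 2.838 × (0.6888 − 0.005853) + 0.226 × 0.005853 = 1.938 + 0.001323 = 1.940 mg/L.

D ≈ 1.94 mg/L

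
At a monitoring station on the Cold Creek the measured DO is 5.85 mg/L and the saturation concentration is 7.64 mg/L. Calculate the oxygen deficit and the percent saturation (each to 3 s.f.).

D ≈ 1.79 mg/L; 76.6 % saturation

D = C_s − C = 7.64 − 5.85 = 1.79 mg/L.
% saturation = 5.85/7.64 × 100 = 76.6 %.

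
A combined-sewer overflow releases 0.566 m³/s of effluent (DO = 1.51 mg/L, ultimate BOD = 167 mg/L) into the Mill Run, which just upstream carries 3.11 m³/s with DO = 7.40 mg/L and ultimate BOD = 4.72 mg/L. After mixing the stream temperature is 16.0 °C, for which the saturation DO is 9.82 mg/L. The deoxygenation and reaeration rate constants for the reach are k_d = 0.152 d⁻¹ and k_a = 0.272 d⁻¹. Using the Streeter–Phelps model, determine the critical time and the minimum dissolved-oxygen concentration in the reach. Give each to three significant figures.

Mixed DO = (3.11×7.40 + 0.566×1.51)/(3.11+0.566) = 23.87/3.676 = 6.493 mg/L.
Mixed L₀ = (3.11×4.72 + 0.566×167)/(3.676) = 109.2/3.676 = 29.71 mg/L.
Initial deficit D₀ = C_s − DO₀ = 9.82 − 6.493 = 3.327 mg/L.
t_c = (1/0.1200) ln[(0.272/0.152)(1 − 3.327×0.1200/(0.152×29.71))] = 8.333 × ln(1.631) = 4.078 d.
D_c = (0.152/0.272) × 29.71 × e^(−0.152×4.078) = 0.5588 × 29.71 × 0.5380 = 8.932 mg/L.
Minimum DO = 9.82 − 8.932 = 0.8884 mg/L.

t_c ≈ 4.08 d; minimum DO ≈ 0.888 mg/L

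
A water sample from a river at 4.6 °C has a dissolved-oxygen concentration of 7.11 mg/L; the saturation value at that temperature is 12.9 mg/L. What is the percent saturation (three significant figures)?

55.1 % saturation

% saturation = C/C_s × 100 = 7.11/12.9 × 100 = 55.1 %.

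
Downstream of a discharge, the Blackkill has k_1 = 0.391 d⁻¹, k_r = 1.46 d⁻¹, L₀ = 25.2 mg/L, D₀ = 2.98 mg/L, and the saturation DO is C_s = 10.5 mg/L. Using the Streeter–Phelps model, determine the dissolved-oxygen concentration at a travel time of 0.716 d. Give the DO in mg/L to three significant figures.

k_1 L₀/(k_r−k_1) = 0.391×25.2/(1.46−0.391) = 9.853/1.069 = 9.217 mg/L.
e^(−k_1 t) = e^(−0.391×0.7160) = 0.7558; e^(−k_r t) = e^(−1.46×0.7160) = 0.3516.
D = 9.217 × (0.7558 − 0.3516) + 2.98 × 0.3516 = 3.726 + 1.048 = 4.774 mg/L.
DO = C_s − D = 10.5 − 4.774 = 5.726 mg/L.

DO ≈ 5.73 mg/L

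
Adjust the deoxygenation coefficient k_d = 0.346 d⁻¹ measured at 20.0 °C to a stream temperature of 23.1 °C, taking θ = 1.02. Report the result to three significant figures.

k_d ≈ 0.368 d⁻¹

k_d(T₂) = k_d(T₁) · θ^(T₂−T₁) = 0.346 × 1.02^(23.1−20.0)
= 0.346 × 1.02^3.10 = 0.346 × 1.063 = 0.3679 d⁻¹.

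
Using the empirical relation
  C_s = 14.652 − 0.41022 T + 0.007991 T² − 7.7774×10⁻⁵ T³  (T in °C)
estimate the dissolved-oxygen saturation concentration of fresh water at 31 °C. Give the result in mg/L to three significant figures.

C_s = 14.652 − 0.41022×31 + 0.007991×31² − 7.7774×10⁻⁵×31³ = 7.298 mg/L.

C_s ≈ 7.30 mg/L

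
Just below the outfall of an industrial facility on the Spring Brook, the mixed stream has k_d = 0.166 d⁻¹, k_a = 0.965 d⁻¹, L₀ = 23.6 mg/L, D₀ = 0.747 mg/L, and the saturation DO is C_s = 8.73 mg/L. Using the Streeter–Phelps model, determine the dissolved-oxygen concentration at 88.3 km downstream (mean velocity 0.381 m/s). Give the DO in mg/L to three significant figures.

Travel time t = x/v = 88.3 km / (0.381 m/s) = 88300 m / 0.381 m/s = 231800 s = 2.682 d.
k_d L₀/(k_a−k_d) = 0.166×23.6/(0.965−0.166) = 3.918/0.7990 = 4.903 mg/L.
e^(−k_d t) = e^(−0.166×2.682) = 0.6406; e^(−k_a t) = e^(−0.965×2.682) = 0.07513.
D = 4.903 × (0.6406 − 0.07513) + 0.747 × 0.07513 = 2.773 + 0.05612 = 2.829 mg/L.
DO = C_s − D = 8.73 − 2.829 = 5.901 mg/L.

DO ≈ 5.90 mg/L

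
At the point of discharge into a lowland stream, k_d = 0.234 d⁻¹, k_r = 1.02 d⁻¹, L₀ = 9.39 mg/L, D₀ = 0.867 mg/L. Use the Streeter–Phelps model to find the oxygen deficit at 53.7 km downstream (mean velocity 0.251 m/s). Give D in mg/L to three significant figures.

D ≈ 1.41 mg/L

Travel time t = x/v = 53.7 km / (0.251 m/s) = 53700 m / 0.251 m/s = 213900 s = 2.476 d.
k_d L₀/(k_r−k_d) = 0.234×9.39/(1.02−0.234) = 2.197/0.7860 = 2.795 mg/L.
e^(−k_d t) = e^(−0.234×2.476) = 0.5602; e^(−k_r t) = e^(−1.02×2.476) = 0.08000.
D = 2.795 × (0.5602 − 0.08000) + 0.867 × 0.08000 = 1.342 + 0.06936 = 1.412 mg/L.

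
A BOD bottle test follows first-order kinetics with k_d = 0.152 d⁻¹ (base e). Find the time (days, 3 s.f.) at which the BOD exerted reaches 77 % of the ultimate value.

y/L₀ = 1 − e^(−k_d t) = 0.77 ⇒ e^(−k_d t) = 0.230
t = −ln(0.230) / 0.152 = 1.470 / 0.152 = 9.669 d.

t ≈ 9.67 d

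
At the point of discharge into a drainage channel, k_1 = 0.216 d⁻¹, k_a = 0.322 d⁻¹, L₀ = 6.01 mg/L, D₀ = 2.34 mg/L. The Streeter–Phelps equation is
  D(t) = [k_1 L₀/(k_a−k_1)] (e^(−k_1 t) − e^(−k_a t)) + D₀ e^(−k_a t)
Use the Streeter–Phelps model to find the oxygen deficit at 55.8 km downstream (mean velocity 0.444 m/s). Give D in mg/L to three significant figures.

D ≈ 2.74 mg/L

Travel time t = x/v = 55.8 km / (0.444 m/s) = 55800 m / 0.444 m/s = 125700 s = 1.455 d.
k_1 L₀/(k_a−k_1) = 0.216×6.01/(0.322−0.216) = 1.298/0.1060 = 12.25 mg/L.
e^(−k_1 t) = e^(−0.216×1.455) = 0.7304; e^(−k_a t) = e^(−0.322×1.455) = 0.6260.
D = 12.25 × (0.7304 − 0.6260) + 2.34 × 0.6260 = 1.278 + 1.465 = 2.743 mg/L.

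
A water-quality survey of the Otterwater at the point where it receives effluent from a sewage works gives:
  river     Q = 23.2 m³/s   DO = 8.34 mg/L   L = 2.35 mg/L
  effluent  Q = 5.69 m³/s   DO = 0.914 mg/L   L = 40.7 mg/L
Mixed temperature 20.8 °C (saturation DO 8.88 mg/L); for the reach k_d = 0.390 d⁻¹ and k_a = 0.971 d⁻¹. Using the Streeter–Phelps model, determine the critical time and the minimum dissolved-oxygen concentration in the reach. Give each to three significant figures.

Mixed DO = (23.2×8.34 + 5.69×0.914)/(23.2+5.69) = 198.7/28.89 = 6.877 mg/L.
Mixed L₀ = (23.2×2.35 + 5.69×40.7)/(28.89) = 286.1/28.89 = 9.903 mg/L.
Initial deficit D₀ = C_s − DO₀ = 8.88 − 6.877 = 2.003 mg/L.
t_c = (1/0.5810) ln[(0.971/0.390)(1 − 2.003×0.5810/(0.390×9.903))] = 1.721 × ln(1.740) = 0.9530 d.
D_c = (0.390/0.971) × 9.903 × e^(−0.390×0.9530) = 0.4016 × 9.903 × 0.6896 = 2.743 mg/L.
Minimum DO = 8.88 − 2.743 = 6.137 mg/L.

t_c ≈ 0.953 d; minimum DO ≈ 6.14 mg/L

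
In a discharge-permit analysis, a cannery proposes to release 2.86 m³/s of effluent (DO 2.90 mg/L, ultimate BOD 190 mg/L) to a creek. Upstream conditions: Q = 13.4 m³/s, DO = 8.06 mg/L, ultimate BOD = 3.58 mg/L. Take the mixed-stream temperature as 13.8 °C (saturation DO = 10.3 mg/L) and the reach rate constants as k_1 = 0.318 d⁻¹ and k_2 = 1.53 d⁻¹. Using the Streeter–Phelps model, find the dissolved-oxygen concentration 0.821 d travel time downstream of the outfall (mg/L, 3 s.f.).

DO ≈ 4.77 mg/L

Mixed DO = (13.4×8.06 + 2.86×2.90)/(13.4+2.86) = 116.3/16.26 = 7.152 mg/L.
Mixed L₀ = (13.4×3.58 + 2.86×190)/(16.26) = 591.4/16.26 = 36.37 mg/L.
Initial deficit D₀ = C_s − DO₀ = 10.3 − 7.152 = 3.148 mg/L.
D(0.821) = [0.318×36.37/(1.53−0.318)](e^(−0.318×0.821) − e^(−1.53×0.821)) + 3.148 e^(−1.53×0.821)
= 9.543 × (0.7702 − 0.2848) + 3.148 × 0.2848 = 5.529 mg/L.
DO = 10.3 − 5.529 = 4.771 mg/L.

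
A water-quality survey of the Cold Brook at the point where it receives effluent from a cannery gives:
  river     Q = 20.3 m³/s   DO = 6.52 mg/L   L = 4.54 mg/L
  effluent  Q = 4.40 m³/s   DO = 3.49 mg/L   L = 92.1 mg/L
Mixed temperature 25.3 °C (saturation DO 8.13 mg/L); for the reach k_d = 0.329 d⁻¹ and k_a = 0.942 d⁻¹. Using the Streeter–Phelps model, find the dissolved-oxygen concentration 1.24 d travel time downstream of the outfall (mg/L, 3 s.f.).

DO ≈ 3.64 mg/L

Mixed DO = (20.3×6.52 + 4.40×3.49)/(20.3+4.40) = 147.7/24.70 = 5.980 mg/L.
Mixed L₀ = (20.3×4.54 + 4.40×92.1)/(24.70) = 497.4/24.70 = 20.14 mg/L.
Initial deficit D₀ = C_s − DO₀ = 8.13 − 5.980 = 2.150 mg/L.
D(1.24) = [0.329×20.14/(0.942−0.329)](e^(−0.329×1.24) − e^(−0.942×1.24)) + 2.150 e^(−0.942×1.24)
= 10.81 × (0.6650 − 0.3110) + 2.150 × 0.3110 = 4.495 mg/L.
DO = 8.13 − 4.495 = 3.635 mg/L.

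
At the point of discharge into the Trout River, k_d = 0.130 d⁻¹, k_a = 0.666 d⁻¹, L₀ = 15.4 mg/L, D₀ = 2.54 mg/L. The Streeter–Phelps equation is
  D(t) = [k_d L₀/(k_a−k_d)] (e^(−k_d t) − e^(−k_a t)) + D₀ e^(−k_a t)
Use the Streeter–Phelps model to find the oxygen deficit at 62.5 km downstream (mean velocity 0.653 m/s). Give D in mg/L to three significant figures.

Travel time t = x/v = 62.5 km / (0.653 m/s) = 62500 m / 0.653 m/s = 95710 s = 1.108 d.
k_d L₀/(k_a−k_d) = 0.130×15.4/(0.666−0.130) = 2.002/0.5360 = 3.735 mg/L.
e^(−k_d t) = e^(−0.130×1.108) = 0.8659; e^(−k_a t) = e^(−0.666×1.108) = 0.4782.
D = 3.735 × (0.8659 − 0.4782) + 2.54 × 0.4782 = 1.448 + 1.215 = 2.663 mg/L.

D ≈ 2.66 mg/L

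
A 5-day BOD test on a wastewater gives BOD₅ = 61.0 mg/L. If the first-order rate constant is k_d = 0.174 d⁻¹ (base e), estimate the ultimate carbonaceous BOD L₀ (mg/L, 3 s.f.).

BOD₅ = L₀(1 − e^(−5k_d)) ⇒ L₀ = BOD₅ / (1 − e^(−5×0.174))
= 61.0 / (1 − 0.4190) = 61.0 / 0.5810 = 105.0 mg/L.

L₀ ≈ 105 mg/L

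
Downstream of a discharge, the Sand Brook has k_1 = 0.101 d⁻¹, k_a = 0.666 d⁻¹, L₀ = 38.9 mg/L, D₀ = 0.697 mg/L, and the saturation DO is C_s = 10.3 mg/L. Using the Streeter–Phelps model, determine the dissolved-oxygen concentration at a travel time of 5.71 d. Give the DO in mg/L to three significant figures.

k_1 L₀/(k_a−k_1) = 0.101×38.9/(0.666−0.101) = 3.929/0.5650 = 6.954 mg/L.
e^(−k_1 t) = e^(−0.101×5.710) = 0.5617; e^(−k_a t) = e^(−0.666×5.710) = 0.02231.
D = 6.954 × (0.5617 − 0.02231) + 0.697 × 0.02231 = 3.751 + 0.01555 = 3.767 mg/L.
DO = C_s − D = 10.3 − 3.767 = 6.533 mg/L.

DO ≈ 6.53 mg/L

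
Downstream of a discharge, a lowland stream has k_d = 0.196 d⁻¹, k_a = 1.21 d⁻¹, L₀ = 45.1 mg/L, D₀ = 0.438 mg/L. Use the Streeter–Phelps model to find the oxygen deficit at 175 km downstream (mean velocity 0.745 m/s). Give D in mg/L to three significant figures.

D ≈ 4.81 mg/L

Travel time t = x/v = 175 km / (0.745 m/s) = 175000 m / 0.745 m/s = 234900 s = 2.719 d.
k_d L₀/(k_a−k_d) = 0.196×45.1/(1.21−0.196) = 8.840/1.014 = 8.718 mg/L.
e^(−k_d t) = e^(−0.196×2.719) = 0.5869; e^(−k_a t) = e^(−1.21×2.719) = 0.03727.
D = 8.718 × (0.5869 − 0.03727) + 0.438 × 0.03727 = 4.792 + 0.01632 = 4.808 mg/L.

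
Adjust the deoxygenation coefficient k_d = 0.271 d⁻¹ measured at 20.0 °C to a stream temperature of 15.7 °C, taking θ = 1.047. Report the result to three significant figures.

k_d(T₂) = k_d(T₁) · θ^(T₂−T₁) = 0.271 × 1.047^(15.7−20.0)
= 0.271 × 1.047^-4.30 = 0.271 × 0.8208 = 0.2224 d⁻¹.

k_d ≈ 0.222 d⁻¹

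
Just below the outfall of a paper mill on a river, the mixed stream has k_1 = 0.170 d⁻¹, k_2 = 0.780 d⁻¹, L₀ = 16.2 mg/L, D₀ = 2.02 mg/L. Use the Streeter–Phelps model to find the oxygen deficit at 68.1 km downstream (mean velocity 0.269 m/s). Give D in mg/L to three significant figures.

Travel time t = x/v = 68.1 km / (0.269 m/s) = 68100 m / 0.269 m/s = 253200 s = 2.930 d.
k_1 L₀/(k_2−k_1) = 0.170×16.2/(0.780−0.170) = 2.754/0.6100 = 4.515 mg/L.
e^(−k_1 t) = e^(−0.170×2.930) = 0.6077; e^(−k_2 t) = e^(−0.780×2.930) = 0.1017.
D = 4.515 × (0.6077 − 0.1017) + 2.02 × 0.1017 = 2.284 + 0.2055 = 2.490 mg/L.

D ≈ 2.49 mg/L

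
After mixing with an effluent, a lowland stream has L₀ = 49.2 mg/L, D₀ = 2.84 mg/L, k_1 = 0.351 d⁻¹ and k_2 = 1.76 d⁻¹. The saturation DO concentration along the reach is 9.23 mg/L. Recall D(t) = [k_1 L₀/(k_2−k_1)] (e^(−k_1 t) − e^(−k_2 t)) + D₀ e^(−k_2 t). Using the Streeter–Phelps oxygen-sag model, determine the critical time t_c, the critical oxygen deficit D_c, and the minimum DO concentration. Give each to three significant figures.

t_c ≈ 0.957 d; D_c ≈ 7.01 mg/L; min DO ≈ 2.22 mg/L

At the critical point dD/dt = 0, so k_1 L₀ e^(−k_1 t) = k_2 D. Substituting D(t) from the Streeter–Phelps equation and solving for t gives
t_c = ln[(k_2/k_1)(1 − D₀(k_2−k_1)/(k_1 L₀))] / (k_2−k_1).
Here k_2−k_1 = 1.409 d⁻¹ and 1 − D₀(k_2−k_1)/(k_1 L₀) = 1 − 2.84×1.409/(0.351×49.2) = 0.7683, so
t_c = ln(5.014 × 0.7683) / 1.409 = 1.349 / 1.409 = 0.9572 d.
D_c = (k_1/k_2) L₀ e^(−k_1 t_c) = (0.351/1.76) × 49.2 × e^(−0.351×0.9572) = 0.1994 × 49.2 × 0.7146 = 7.012 mg/L.
Minimum DO = C_s − D_c = 9.23 − 7.012 = 2.218 mg/L.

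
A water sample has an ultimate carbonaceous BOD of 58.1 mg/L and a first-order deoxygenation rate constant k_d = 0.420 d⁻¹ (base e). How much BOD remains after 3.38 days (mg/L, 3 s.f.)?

L_t = L₀ e^(−k_d t) = 58.1 × e^(−0.420×3.38) = 58.1 × 0.2418 = 14.05 mg/L.

L ≈ 14.0 mg/L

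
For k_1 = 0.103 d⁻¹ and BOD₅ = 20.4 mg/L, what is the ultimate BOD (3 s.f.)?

L₀ ≈ 50.7 mg/L

BOD₅ = L₀(1 − e^(−5k_1)) ⇒ L₀ = BOD₅ / (1 − e^(−5×0.103))
= 20.4 / (1 − 0.5975) = 20.4 / 0.4025 = 50.68 mg/L.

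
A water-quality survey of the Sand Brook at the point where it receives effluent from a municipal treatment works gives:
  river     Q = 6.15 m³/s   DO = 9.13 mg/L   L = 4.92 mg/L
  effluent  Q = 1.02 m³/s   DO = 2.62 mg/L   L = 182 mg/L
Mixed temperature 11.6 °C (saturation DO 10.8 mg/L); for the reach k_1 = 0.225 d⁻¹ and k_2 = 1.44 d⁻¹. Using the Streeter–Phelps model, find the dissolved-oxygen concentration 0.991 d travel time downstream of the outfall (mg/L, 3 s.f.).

DO ≈ 7.05 mg/L

Mixed DO = (6.15×9.13 + 1.02×2.62)/(6.15+1.02) = 58.82/7.170 = 8.204 mg/L.
Mixed L₀ = (6.15×4.92 + 1.02×182)/(7.170) = 215.9/7.170 = 30.11 mg/L.
Initial deficit D₀ = C_s − DO₀ = 10.8 − 8.204 = 2.596 mg/L.
D(0.991) = [0.225×30.11/(1.44−0.225)](e^(−0.225×0.991) − e^(−1.44×0.991)) + 2.596 e^(−1.44×0.991)
= 5.576 × (0.8001 − 0.2400) + 2.596 × 0.2400 = 3.746 mg/L.
DO = 10.8 − 3.746 = 7.054 mg/L.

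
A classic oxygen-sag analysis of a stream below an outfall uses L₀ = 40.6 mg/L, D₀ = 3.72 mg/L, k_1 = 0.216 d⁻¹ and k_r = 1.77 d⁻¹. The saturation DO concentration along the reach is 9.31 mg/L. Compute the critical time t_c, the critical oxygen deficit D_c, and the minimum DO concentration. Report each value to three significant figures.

At the critical point dD/dt = 0, so k_1 L₀ e^(−k_1 t) = k_r D. Substituting D(t) from the Streeter–Phelps equation and solving for t gives
t_c = ln[(k_r/k_1)(1 − D₀(k_r−k_1)/(k_1 L₀))] / (k_r−k_1).
Here k_r−k_1 = 1.554 d⁻¹ and 1 − D₀(k_r−k_1)/(k_1 L₀) = 1 − 3.72×1.554/(0.216×40.6) = 0.3408, so
t_c = ln(8.194 × 0.3408) / 1.554 = 1.027 / 1.554 = 0.6609 d.
D_c = (k_1/k_r) L₀ e^(−k_1 t_c) = (0.216/1.77) × 40.6 × e^(−0.216×0.6609) = 0.1220 × 40.6 × 0.8670 = 4.295 mg/L.
Minimum DO = C_s − D_c = 9.31 − 4.295 = 5.015 mg/L.

t_c ≈ 0.661 d; D_c ≈ 4.30 mg/L; min DO ≈ 5.01 mg/L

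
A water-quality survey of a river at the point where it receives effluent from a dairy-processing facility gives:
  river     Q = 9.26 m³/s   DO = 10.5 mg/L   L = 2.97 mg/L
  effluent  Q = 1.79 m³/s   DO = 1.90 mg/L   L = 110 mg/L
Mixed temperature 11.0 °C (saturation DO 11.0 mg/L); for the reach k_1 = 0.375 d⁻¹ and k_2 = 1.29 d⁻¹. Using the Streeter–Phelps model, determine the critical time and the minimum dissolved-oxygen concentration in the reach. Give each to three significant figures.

Mixed DO = (9.26×10.5 + 1.79×1.90)/(9.26+1.79) = 100.6/11.05 = 9.107 mg/L.
Mixed L₀ = (9.26×2.97 + 1.79×110)/(11.05) = 224.4/11.05 = 20.31 mg/L.
Initial deficit D₀ = C_s − DO₀ = 11.0 − 9.107 = 1.893 mg/L.
t_c = (1/0.9150) ln[(1.29/0.375)(1 − 1.893×0.9150/(0.375×20.31))] = 1.093 × ln(2.658) = 1.068 d.
D_c = (0.375/1.29) × 20.31 × e^(−0.375×1.068) = 0.2907 × 20.31 × 0.6699 = 3.955 mg/L.
Minimum DO = 11.0 − 3.955 = 7.045 mg/L.

t_c ≈ 1.07 d; minimum DO ≈ 7.05 mg/L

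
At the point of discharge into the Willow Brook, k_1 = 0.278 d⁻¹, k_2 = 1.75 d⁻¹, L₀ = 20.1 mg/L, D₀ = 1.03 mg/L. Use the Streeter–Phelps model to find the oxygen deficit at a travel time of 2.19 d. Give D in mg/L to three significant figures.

k_1 L₀/(k_2−k_1) = 0.278×20.1/(1.75−0.278) = 5.588/1.472 = 3.796 mg/L.
e^(−k_1 t) = e^(−0.278×2.190) = 0.5440; e^(−k_2 t) = e^(−1.75×2.190) = 0.02166.
D = 3.796 × (0.5440 − 0.02166) + 1.03 × 0.02166 = 1.983 + 0.02231 = 2.005 mg/L.

D ≈ 2.01 mg/L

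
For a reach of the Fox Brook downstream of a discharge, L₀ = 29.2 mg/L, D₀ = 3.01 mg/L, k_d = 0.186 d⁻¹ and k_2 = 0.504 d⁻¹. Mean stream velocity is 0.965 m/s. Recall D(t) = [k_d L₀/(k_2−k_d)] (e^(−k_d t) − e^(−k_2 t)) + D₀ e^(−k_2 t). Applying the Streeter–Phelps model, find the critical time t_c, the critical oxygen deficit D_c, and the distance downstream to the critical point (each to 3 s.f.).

t_c = [1/(k_2−k_d)] ln[(k_2/k_d)(1 − D₀(k_2−k_d)/(k_d L₀))]
= [1/(0.504−0.186)] ln[(0.504/0.186)(1 − 3.01×0.3180/(0.186×29.2))]
= (1/0.3180) ln[2.710 × 0.8238] = 3.145 × ln(2.232) = 3.145 × 0.8030 = 2.525 d.
L(t_c) = L₀ e^(−k_d t_c) = 29.2 × 0.6252 = 18.26 mg/L, and at the critical point k_2 D_c = k_d L, so D_c = (0.186/0.504) × 18.26 = 6.737 mg/L.
x_c = v t_c = 0.965 m/s × 2.525 d × 86400 s/d = 210500 m ≈ 211 km.

t_c ≈ 2.53 d; D_c ≈ 6.74 mg/L; x_c ≈ 211 km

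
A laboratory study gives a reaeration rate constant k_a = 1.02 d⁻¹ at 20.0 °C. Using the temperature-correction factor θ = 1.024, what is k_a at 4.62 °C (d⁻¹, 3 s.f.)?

k_a(T₂) = k_a(T₁) · θ^(T₂−T₁) = 1.02 × 1.024^(4.62−20.0)
= 1.02 × 1.024^-15.4 = 1.02 × 0.6944 = 0.7083 d⁻¹.

k_a ≈ 0.708 d⁻¹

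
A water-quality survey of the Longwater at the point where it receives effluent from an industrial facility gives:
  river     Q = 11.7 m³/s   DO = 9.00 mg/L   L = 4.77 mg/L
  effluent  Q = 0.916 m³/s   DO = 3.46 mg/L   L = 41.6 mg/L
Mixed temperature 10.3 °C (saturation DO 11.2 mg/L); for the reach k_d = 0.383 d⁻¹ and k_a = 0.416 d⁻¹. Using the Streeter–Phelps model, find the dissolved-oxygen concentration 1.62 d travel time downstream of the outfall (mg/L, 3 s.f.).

Mixed DO = (11.7×9.00 + 0.916×3.46)/(11.7+0.916) = 108.5/12.62 = 8.598 mg/L.
Mixed L₀ = (11.7×4.77 + 0.916×41.6)/(12.62) = 93.91/12.62 = 7.444 mg/L.
Initial deficit D₀ = C_s − DO₀ = 11.2 − 8.598 = 2.602 mg/L.
D(1.62) = [0.383×7.444/(0.416−0.383)](e^(−0.383×1.62) − e^(−0.416×1.62)) + 2.602 e^(−0.416×1.62)
= 86.40 × (0.5377 − 0.5097) + 2.602 × 0.5097 = 3.745 mg/L.
DO = 11.2 − 3.745 = 7.455 mg/L.

DO ≈ 7.46 mg/L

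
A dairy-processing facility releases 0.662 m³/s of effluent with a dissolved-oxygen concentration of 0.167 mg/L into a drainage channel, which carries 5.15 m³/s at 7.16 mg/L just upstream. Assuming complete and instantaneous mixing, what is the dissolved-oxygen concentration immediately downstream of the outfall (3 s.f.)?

Flow-weighted mixing: C = (Q_r C_r + Q_w C_w)/(Q_r + Q_w)
= (5.15×7.16 + 0.662×0.167)/(5.15 + 0.662) = 36.98/5.812 = 6.363 mg/L.

6.36 mg/L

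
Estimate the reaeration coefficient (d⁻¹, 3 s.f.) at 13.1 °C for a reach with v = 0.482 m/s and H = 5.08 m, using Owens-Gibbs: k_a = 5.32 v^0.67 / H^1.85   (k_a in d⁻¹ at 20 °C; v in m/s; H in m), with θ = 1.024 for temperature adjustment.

k_a ≈ 0.137 d⁻¹

k_a(20) = 5.32 × 0.482^0.67 / 5.08^1.85 = 5.32 × 0.6133 / 20.22 = 0.1613 d⁻¹.
k_a(13.1) = 0.1613 × 1.024^(13.1−20) = 0.1613 × 0.8490 = 0.1370 d⁻¹.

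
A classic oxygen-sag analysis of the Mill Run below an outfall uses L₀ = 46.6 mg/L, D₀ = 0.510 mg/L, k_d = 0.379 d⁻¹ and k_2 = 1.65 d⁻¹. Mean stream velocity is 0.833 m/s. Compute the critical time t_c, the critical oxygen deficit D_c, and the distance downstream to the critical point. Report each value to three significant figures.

With k_2/k_d = 4.354 and 1 − D₀(k_2−k_d)/(k_d L₀) = 0.9633,
t_c = ln(4.354 × 0.9633) / (1.65 − 0.379) = ln(4.194) / 1.271 = 1.434/1.271 = 1.128 d.
D_c = (k_d/k_2) L₀ e^(−k_d t_c) = (0.379/1.65) × 46.6 × e^(−0.379×1.128) = 0.2297 × 46.6 × 0.6521 = 6.980 mg/L.
x_c = v t_c = 0.833 m/s × 1.128 d × 86400 s/d = 81180 m ≈ 81.2 km.

t_c ≈ 1.13 d; D_c ≈ 6.98 mg/L; x_c ≈ 81.2 km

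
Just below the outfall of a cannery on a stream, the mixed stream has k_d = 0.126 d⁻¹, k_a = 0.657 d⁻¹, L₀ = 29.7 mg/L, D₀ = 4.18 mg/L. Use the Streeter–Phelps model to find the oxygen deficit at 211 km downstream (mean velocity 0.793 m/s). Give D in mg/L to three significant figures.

Travel time t = x/v = 211 km / (0.793 m/s) = 211000 m / 0.793 m/s = 266100 s = 3.080 d.
k_d L₀/(k_a−k_d) = 0.126×29.7/(0.657−0.126) = 3.742/0.5310 = 7.047 mg/L.
e^(−k_d t) = e^(−0.126×3.080) = 0.6784; e^(−k_a t) = e^(−0.657×3.080) = 0.1322.
D = 7.047 × (0.6784 − 0.1322) + 4.18 × 0.1322 = 3.849 + 0.5527 = 4.402 mg/L.

D ≈ 4.40 mg/L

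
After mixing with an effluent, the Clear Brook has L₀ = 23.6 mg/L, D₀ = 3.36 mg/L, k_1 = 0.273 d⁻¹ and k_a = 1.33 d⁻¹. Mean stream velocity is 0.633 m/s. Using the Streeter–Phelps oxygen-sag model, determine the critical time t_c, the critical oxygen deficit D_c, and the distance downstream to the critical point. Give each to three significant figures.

t_c ≈ 0.740 d; D_c ≈ 3.96 mg/L; x_c ≈ 40.5 km

At the critical point dD/dt = 0, so k_1 L₀ e^(−k_1 t) = k_a D. Substituting D(t) from the Streeter–Phelps equation and solving for t gives
t_c = ln[(k_a/k_1)(1 − D₀(k_a−k_1)/(k_1 L₀))] / (k_a−k_1).
Here k_a−k_1 = 1.057 d⁻¹ and 1 − D₀(k_a−k_1)/(k_1 L₀) = 1 − 3.36×1.057/(0.273×23.6) = 0.4488, so
t_c = ln(4.872 × 0.4488) / 1.057 = 0.7822 / 1.057 = 0.7400 d.
D_c = (k_1/k_a) L₀ e^(−k_1 t_c) = (0.273/1.33) × 23.6 × e^(−0.273×0.7400) = 0.2053 × 23.6 × 0.8171 = 3.958 mg/L.
x_c = v t_c = 0.633 m/s × 0.7400 d × 86400 s/d = 40470 m ≈ 40.5 km.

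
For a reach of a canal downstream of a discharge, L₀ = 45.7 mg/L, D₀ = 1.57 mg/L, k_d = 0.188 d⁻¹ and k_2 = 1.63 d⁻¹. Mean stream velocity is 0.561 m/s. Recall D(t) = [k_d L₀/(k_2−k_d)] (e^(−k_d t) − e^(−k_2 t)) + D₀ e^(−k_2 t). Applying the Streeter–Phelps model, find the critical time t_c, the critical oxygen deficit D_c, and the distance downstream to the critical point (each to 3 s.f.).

With k_2/k_d = 8.670 and 1 − D₀(k_2−k_d)/(k_d L₀) = 0.7365,
t_c = ln(8.670 × 0.7365) / (1.63 − 0.188) = ln(6.386) / 1.442 = 1.854/1.442 = 1.286 d.
L(t_c) = L₀ e^(−k_d t_c) = 45.7 × 0.7853 = 35.89 mg/L, and at the critical point k_2 D_c = k_d L, so D_c = (0.188/1.63) × 35.89 = 4.139 mg/L.
x_c = v t_c = 0.561 m/s × 1.286 d × 86400 s/d = 62320 m ≈ 62.3 km.

t_c ≈ 1.29 d; D_c ≈ 4.14 mg/L; x_c ≈ 62.3 km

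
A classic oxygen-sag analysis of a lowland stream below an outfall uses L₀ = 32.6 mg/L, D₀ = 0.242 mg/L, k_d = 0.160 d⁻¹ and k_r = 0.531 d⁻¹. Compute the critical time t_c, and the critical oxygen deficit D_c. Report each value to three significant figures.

At the critical point dD/dt = 0, so k_d L₀ e^(−k_d t) = k_r D. Substituting D(t) from the Streeter–Phelps equation and solving for t gives
t_c = ln[(k_r/k_d)(1 − D₀(k_r−k_d)/(k_d L₀))] / (k_r−k_d).
Here k_r−k_d = 0.3710 d⁻¹ and 1 − D₀(k_r−k_d)/(k_d L₀) = 1 − 0.242×0.3710/(0.160×32.6) = 0.9828, so
t_c = ln(3.319 × 0.9828) / 0.3710 = 1.182 / 0.3710 = 3.187 d.
L(t_c) = L₀ e^(−k_d t_c) = 32.6 × 0.6006 = 19.58 mg/L, and at the critical point k_r D_c = k_d L, so D_c = (0.160/0.531) × 19.58 = 5.900 mg/L.

t_c ≈ 3.19 d; D_c ≈ 5.90 mg/L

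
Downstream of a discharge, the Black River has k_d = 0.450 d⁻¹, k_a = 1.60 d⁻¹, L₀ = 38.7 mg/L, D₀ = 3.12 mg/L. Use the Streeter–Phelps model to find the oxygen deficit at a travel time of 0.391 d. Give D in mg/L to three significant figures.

k_d L₀/(k_a−k_d) = 0.450×38.7/(1.60−0.450) = 17.42/1.150 = 15.14 mg/L.
e^(−k_d t) = e^(−0.450×0.3910) = 0.8387; e^(−k_a t) = e^(−1.60×0.3910) = 0.5349.
D = 15.14 × (0.8387 − 0.5349) + 3.12 × 0.5349 = 4.599 + 1.669 = 6.268 mg/L.

D ≈ 6.27 mg/L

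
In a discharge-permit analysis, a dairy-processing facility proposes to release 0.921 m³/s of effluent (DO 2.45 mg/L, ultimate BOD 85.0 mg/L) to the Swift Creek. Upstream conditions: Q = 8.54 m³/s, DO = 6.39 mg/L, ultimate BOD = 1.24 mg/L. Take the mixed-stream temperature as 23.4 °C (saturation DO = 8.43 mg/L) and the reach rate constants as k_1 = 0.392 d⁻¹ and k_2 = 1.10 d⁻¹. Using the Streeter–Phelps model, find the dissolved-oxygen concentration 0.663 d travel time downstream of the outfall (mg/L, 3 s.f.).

DO ≈ 5.76 mg/L

Mixed DO = (8.54×6.39 + 0.921×2.45)/(8.54+0.921) = 56.83/9.461 = 6.006 mg/L.
Mixed L₀ = (8.54×1.24 + 0.921×85.0)/(9.461) = 88.87/9.461 = 9.394 mg/L.
Initial deficit D₀ = C_s − DO₀ = 8.43 − 6.006 = 2.424 mg/L.
D(0.663) = [0.392×9.394/(1.10−0.392)](e^(−0.392×0.663) − e^(−1.10×0.663)) + 2.424 e^(−1.10×0.663)
= 5.201 × (0.7711 − 0.4822) + 2.424 × 0.4822 = 2.671 mg/L.
DO = 8.43 − 2.671 = 5.759 mg/L.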